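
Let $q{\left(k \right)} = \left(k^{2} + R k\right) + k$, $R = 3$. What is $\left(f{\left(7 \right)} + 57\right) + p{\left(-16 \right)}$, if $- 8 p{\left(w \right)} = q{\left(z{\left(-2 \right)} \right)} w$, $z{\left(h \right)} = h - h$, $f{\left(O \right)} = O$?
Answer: $64$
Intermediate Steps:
$z{\left(h \right)} = 0$
$q{\left(k \right)} = k^{2} + 4 k$ ($q{\left(k \right)} = \left(k^{2} + 3 k\right) + k = k^{2} + 4 k$)
$p{\left(w \right)} = 0$ ($p{\left(w \right)} = - \frac{0 \left(4 + 0\right) w}{8} = - \frac{0 \cdot 4 w}{8} = - \frac{0 w}{8} = \left(- \frac{1}{8}\right) 0 = 0$)
$\left(f{\left(7 \right)} + 57\right) + p{\left(-16 \right)} = \left(7 + 57\right) + 0 = 64 + 0 = 64$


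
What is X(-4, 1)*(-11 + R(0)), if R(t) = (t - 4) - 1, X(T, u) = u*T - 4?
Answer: 128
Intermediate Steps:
X(T, u) = -4 + T*u (X(T, u) = T*u - 4 = -4 + T*u)
R(t) = -5 + t (R(t) = (-4 + t) - 1 = -5 + t)
X(-4, 1)*(-11 + R(0)) = (-4 - 4*1)*(-11 + (-5 + 0)) = (-4 - 4)*(-11 - 5) = -8*(-16) = 128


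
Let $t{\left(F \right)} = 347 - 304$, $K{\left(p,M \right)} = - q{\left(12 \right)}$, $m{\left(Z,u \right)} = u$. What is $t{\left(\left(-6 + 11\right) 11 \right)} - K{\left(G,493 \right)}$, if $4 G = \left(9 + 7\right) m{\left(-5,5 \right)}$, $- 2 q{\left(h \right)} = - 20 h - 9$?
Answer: $\frac{335}{2} \approx 167.5$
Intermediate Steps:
$q{\left(h \right)} = \frac{9}{2} + 10 h$ ($q{\left(h \right)} = - \frac{- 20 h - 9}{2} = - \frac{-9 - 20 h}{2} = \frac{9}{2} + 10 h$)
$G = 20$ ($G = \frac{\left(9 + 7\right) 5}{4} = \frac{16 \cdot 5}{4} = \frac{1}{4} \cdot 80 = 20$)
$K{\left(p,M \right)} = - \frac{249}{2}$ ($K{\left(p,M \right)} = - (\frac{9}{2} + 10 \cdot 12) = - (\frac{9}{2} + 120) = \left(-1\right) \frac{249}{2} = - \frac{249}{2}$)
$t{\left(F \right)} = 43$ ($t{\left(F \right)} = 347 - 304 = 43$)
$t{\left(\left(-6 + 11\right) 11 \right)} - K{\left(G,493 \right)} = 43 - - \frac{249}{2} = 43 + \frac{249}{2} = \frac{335}{2}$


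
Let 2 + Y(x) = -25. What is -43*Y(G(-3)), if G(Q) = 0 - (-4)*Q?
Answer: 1161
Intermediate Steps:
G(Q) = 4*Q (G(Q) = 0 + 4*Q = 4*Q)
Y(x) = -27 (Y(x) = -2 - 25 = -27)
-43*Y(G(-3)) = -43*(-27) = 1161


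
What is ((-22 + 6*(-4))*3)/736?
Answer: -3/16 ≈ -0.18750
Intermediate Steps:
((-22 + 6*(-4))*3)/736 = ((-22 - 24)*3)*(1/736) = -46*3*(1/736) = -138*1/736 = -3/16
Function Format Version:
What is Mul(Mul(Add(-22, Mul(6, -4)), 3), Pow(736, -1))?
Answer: Rational(-3, 16) ≈ -0.18750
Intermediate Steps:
Mul(Mul(Add(-22, Mul(6, -4)), 3), Pow(736, -1)) = Mul(Mul(Add(-22, -24), 3), Rational(1, 736)) = Mul(Mul(-46, 3), Rational(1, 736)) = Mul(-138, Rational(1, 736)) = Rational(-3, 16)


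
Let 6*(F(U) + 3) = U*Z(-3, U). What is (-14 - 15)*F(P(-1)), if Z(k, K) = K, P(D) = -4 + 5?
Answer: 493/6 ≈ 82.167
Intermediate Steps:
P(D) = 1
F(U) = -3 + U²/6 (F(U) = -3 + (U*U)/6 = -3 + U²/6)
(-14 - 15)*F(P(-1)) = (-14 - 15)*(-3 + (⅙)*1²) = -29*(-3 + (⅙)*1) = -29*(-3 + ⅙) = -29*(-17/6) = 493/6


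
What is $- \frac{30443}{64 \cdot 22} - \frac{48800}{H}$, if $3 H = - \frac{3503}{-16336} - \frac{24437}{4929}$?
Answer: $\frac{3317217322530673}{107553331072} \approx 30843.0$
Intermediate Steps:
$H = - \frac{381936545}{241560432}$ ($H = \frac{- \frac{3503}{-16336} - \frac{24437}{4929}}{3} = \frac{\left(-3503\right) \left(- \frac{1}{16336}\right) - \frac{24437}{4929}}{3} = \frac{\frac{3503}{16336} - \frac{24437}{4929}}{3} = \frac{1}{3} \left(- \frac{381936545}{80520144}\right) = - \frac{381936545}{241560432} \approx -1.5811$)
$- \frac{30443}{64 \cdot 22} - \frac{48800}{H} = - \frac{30443}{64 \cdot 22} - \frac{48800}{- \frac{381936545}{241560432}} = - \frac{30443}{1408} - - \frac{2357629816320}{76387309} = \left(-30443\right) \frac{1}{1408} + \frac{2357629816320}{76387309} = - \frac{30443}{1408} + \frac{2357629816320}{76387309} = \frac{3317217322530673}{107553331072}$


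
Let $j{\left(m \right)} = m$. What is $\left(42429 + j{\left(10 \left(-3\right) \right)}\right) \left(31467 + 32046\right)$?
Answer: $2692887687$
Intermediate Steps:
$\left(42429 + j{\left(10 \left(-3\right) \right)}\right) \left(31467 + 32046\right) = \left(42429 + 10 \left(-3\right)\right) \left(31467 + 32046\right) = \left(42429 - 30\right) 63513 = 42399 \cdot 63513 = 2692887687$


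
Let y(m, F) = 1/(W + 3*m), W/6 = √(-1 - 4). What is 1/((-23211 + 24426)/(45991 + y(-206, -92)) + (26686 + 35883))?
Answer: 50569266731473869271/3164069786071257797650009 - 7290*I*√5/3164069786071257797650009 ≈ 1.5982e-5 - 5.1519e-21*I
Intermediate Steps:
W = 6*I*√5 (W = 6*√(-1 - 4) = 6*√(-5) = 6*(I*√5) = 6*I*√5 ≈ 13.416*I)
y(m, F) = 1/(3*m + 6*I*√5) (y(m, F) = 1/(6*I*√5 + 3*m) = 1/(3*m + 6*I*√5))
1/((-23211 + 24426)/(45991 + y(-206, -92)) + (26686 + 35883)) = 1/((-23211 + 24426)/(45991 + 1/(3*(-206 + 2*I*√5))) + (26686 + 35883)) = 1/(1215/(45991 + 1/(3*(-206 + 2*I*√5))) + 62569) = 1/(62569 + 1215/(45991 + 1/(3*(-206 + 2*I*√5))))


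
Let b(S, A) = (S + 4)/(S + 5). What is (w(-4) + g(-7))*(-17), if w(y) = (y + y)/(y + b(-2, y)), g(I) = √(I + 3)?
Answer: -204/5 - 34*I ≈ -40.8 - 34.0*I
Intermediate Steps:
g(I) = √(3 + I)
b(S, A) = (4 + S)/(5 + S)
w(y) = 2*y/(⅔ + y) (w(y) = (y + y)/(y + (4 - 2)/(5 - 2)) = (2*y)/(y + 2/3) = (2*y)/(y + (⅓)*2) = (2*y)/(y + ⅔) = (2*y)/(⅔ + y) = 2*y/(⅔ + y))
(w(-4) + g(-7))*(-17) = (6*(-4)/(2 + 3*(-4)) + √(3 - 7))*(-17) = (6*(-4)/(2 - 12) + √(-4))*(-17) = (6*(-4)/(-10) + 2*I)*(-17) = (6*(-4)*(-⅒) + 2*I)*(-17) = (12/5 + 2*I)*(-17) = -204/5 - 34*I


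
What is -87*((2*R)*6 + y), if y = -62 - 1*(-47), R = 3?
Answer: -1827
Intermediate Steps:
y = -15 (y = -62 + 47 = -15)
-87*((2*R)*6 + y) = -87*((2*3)*6 - 15) = -87*(6*6 - 15) = -87*(36 - 15) = -87*21 = -1827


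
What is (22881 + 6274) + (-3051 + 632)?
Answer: 26736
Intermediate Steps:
(22881 + 6274) + (-3051 + 632) = 29155 - 2419 = 26736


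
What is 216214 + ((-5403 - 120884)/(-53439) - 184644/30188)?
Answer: 87198486102772/403304133 ≈ 2.1621e+5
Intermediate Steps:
216214 + ((-5403 - 120884)/(-53439) - 184644/30188) = 216214 + (-126287*(-1/53439) - 184644*1/30188) = 216214 + (126287/53439 - 46161/7547) = 216214 - 1513709690/403304133 = 87198486102772/403304133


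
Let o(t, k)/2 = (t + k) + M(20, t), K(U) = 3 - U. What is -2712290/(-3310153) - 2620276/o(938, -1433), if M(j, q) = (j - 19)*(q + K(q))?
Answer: 309863691271/116328234 ≈ 2663.7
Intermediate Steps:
M(j, q) = -57 + 3*j (M(j, q) = (j - 19)*(q + (3 - q)) = (-19 + j)*3 = -57 + 3*j)
o(t, k) = 6 + 2*k + 2*t (o(t, k) = 2*((t + k) + (-57 + 3*20)) = 2*((k + t) + (-57 + 60)) = 2*((k + t) + 3) = 2*(3 + k + t) = 6 + 2*k + 2*t)
-2712290/(-3310153) - 2620276/o(938, -1433) = -2712290/(-3310153) - 2620276/(6 + 2*(-1433) + 2*938) = -2712290*(-1/3310153) - 2620276/(6 - 2866 + 1876) = 387470/472879 - 2620276/(-984) = 387470/472879 - 2620276*(-1/984) = 387470/472879 + 655069/246 = 309863691271/116328234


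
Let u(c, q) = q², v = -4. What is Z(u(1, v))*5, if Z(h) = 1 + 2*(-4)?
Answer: -35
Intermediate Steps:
Z(h) = -7 (Z(h) = 1 - 8 = -7)
Z(u(1, v))*5 = -7*5 = -35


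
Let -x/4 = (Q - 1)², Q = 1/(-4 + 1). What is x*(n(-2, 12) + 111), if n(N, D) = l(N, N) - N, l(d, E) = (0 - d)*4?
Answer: -7744/9 ≈ -860.44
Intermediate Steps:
l(d, E) = -4*d (l(d, E) = -d*4 = -4*d)
Q = -⅓ (Q = 1/(-3) = -⅓ ≈ -0.33333)
n(N, D) = -5*N (n(N, D) = -4*N - N = -5*N)
x = -64/9 (x = -4*(-⅓ - 1)² = -4*(-4/3)² = -4*16/9 = -64/9 ≈ -7.1111)
x*(n(-2, 12) + 111) = -64*(-5*(-2) + 111)/9 = -64*(10 + 111)/9 = -64/9*121 = -7744/9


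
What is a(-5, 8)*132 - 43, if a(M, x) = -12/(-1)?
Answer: 1541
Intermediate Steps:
a(M, x) = 12 (a(M, x) = -12*(-1) = 12)
a(-5, 8)*132 - 43 = 12*132 - 43 = 1584 - 43 = 1541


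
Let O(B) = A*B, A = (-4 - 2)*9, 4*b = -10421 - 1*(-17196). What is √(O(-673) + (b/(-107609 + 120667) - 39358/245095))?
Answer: √1488986218915900161766990/6400901020 ≈ 190.64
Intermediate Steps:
b = 6775/4 (b = (-10421 - 1*(-17196))/4 = (-10421 + 17196)/4 = (¼)*6775 = 6775/4 ≈ 1693.8)
A = -54 (A = -6*9 = -54)
O(B) = -54*B
√(O(-673) + (b/(-107609 + 120667) - 39358/245095)) = √(-54*(-673) + (6775/(4*(-107609 + 120667)) - 39358/245095)) = √(36342 + ((6775/4)/13058 - 39358*1/245095)) = √(36342 + ((6775/4)*(1/13058) - 39358/245095)) = √(36342 + (6775/52232 - 39358/245095)) = √(36342 - 395228431/12801802040) = √(465242694509249/12801802040) = √1488986218915900161766990/6400901020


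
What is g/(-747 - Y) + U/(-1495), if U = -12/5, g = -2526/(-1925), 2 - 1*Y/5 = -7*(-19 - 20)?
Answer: 658533/174974800 ≈ 0.0037636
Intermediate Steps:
Y = -1355 (Y = 10 - (-35)*(-19 - 20) = 10 - (-35)*(-39) = 10 - 5*273 = 10 - 1365 = -1355)
g = 2526/1925 (g = -2526*(-1/1925) = 2526/1925 ≈ 1.3122)
U = -12/5 (U = -12*1/5 = -12/5 ≈ -2.4000)
g/(-747 - Y) + U/(-1495) = 2526/(1925*(-747 - 1*(-1355))) - 12/5/(-1495) = 2526/(1925*(-747 + 1355)) - 12/5*(-1/1495) = (2526/1925)/608 + 12/7475 = (2526/1925)*(1/608) + 12/7475 = 1263/585200 + 12/7475 = 658533/174974800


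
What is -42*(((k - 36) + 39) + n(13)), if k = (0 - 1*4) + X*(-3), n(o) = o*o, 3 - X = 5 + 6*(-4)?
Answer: -4284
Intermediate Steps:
X = 22 (X = 3 - (5 + 6*(-4)) = 3 - (5 - 24) = 3 - 1*(-19) = 3 + 19 = 22)
n(o) = o²
k = -70 (k = (0 - 1*4) + 22*(-3) = (0 - 4) - 66 = -4 - 66 = -70)
-42*(((k - 36) + 39) + n(13)) = -42*(((-70 - 36) + 39) + 13²) = -42*((-106 + 39) + 169) = -42*(-67 + 169) = -42*102 = -4284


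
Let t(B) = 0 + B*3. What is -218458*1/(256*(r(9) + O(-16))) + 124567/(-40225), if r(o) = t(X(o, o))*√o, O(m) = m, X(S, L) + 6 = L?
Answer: -4569126861/56636800 ≈ -80.674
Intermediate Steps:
X(S, L) = -6 + L
t(B) = 3*B (t(B) = 0 + 3*B = 3*B)
r(o) = √o*(-18 + 3*o) (r(o) = (3*(-6 + o))*√o = (-18 + 3*o)*√o = √o*(-18 + 3*o))
-218458*1/(256*(r(9) + O(-16))) + 124567/(-40225) = -218458*1/(256*(3*√9*(-6 + 9) - 16)) + 124567/(-40225) = -218458*1/(256*(3*3*3 - 16)) + 124567*(-1/40225) = -218458*1/(256*(27 - 16)) - 124567/40225 = -218458/(256*11) - 124567/40225 = -218458/2816 - 124567/40225 = -218458*1/2816 - 124567/40225 = -109229/1408 - 124567/40225 = -4569126861/56636800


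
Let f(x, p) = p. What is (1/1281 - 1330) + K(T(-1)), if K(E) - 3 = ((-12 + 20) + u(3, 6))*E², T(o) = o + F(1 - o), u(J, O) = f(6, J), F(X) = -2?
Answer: -1573067/1281 ≈ -1228.0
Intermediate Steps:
u(J, O) = J
T(o) = -2 + o (T(o) = o - 2 = -2 + o)
K(E) = 3 + 11*E² (K(E) = 3 + ((-12 + 20) + 3)*E² = 3 + (8 + 3)*E² = 3 + 11*E²)
(1/1281 - 1330) + K(T(-1)) = (1/1281 - 1330) + (3 + 11*(-2 - 1)²) = (1/1281 - 1330) + (3 + 11*(-3)²) = -1703729/1281 + (3 + 11*9) = -1703729/1281 + (3 + 99) = -1703729/1281 + 102 = -1573067/1281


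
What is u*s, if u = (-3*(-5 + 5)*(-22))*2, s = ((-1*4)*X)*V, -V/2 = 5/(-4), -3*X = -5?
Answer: 0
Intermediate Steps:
X = 5/3 (X = -⅓*(-5) = 5/3 ≈ 1.6667)
V = 5/2 (V = -10/(-4) = -10*(-1)/4 = -2*(-5/4) = 5/2 ≈ 2.5000)
s = -50/3 (s = (-1*4*(5/3))*(5/2) = -4*5/3*(5/2) = -20/3*5/2 = -50/3 ≈ -16.667)
u = 0 (u = (-3*0*(-22))*2 = (0*(-22))*2 = 0*2 = 0)
u*s = 0*(-50/3) = 0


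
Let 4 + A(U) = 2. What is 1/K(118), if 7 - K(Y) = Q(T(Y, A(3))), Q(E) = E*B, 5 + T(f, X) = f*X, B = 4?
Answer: 1/971 ≈ 0.0010299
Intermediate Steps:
A(U) = -2 (A(U) = -4 + 2 = -2)
T(f, X) = -5 + X*f (T(f, X) = -5 + f*X = -5 + X*f)
Q(E) = 4*E (Q(E) = E*4 = 4*E)
K(Y) = 27 + 8*Y (K(Y) = 7 - 4*(-5 - 2*Y) = 7 - (-20 - 8*Y) = 7 + (20 + 8*Y) = 27 + 8*Y)
1/K(118) = 1/(27 + 8*118) = 1/(27 + 944) = 1/971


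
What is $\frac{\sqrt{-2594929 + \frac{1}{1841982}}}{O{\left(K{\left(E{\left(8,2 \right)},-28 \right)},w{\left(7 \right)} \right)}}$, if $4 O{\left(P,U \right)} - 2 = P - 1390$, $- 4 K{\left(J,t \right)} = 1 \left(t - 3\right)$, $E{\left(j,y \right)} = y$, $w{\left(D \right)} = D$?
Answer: $- \frac{8 i \sqrt{8804328605463067014}}{5084791311} \approx - 4.6684 i$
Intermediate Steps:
$K{\left(J,t \right)} = \frac{3}{4} - \frac{t}{4}$ ($K{\left(J,t \right)} = - \frac{1 \left(t - 3\right)}{4} = - \frac{1 \left(-3 + t\right)}{4} = - \frac{-3 + t}{4} = \frac{3}{4} - \frac{t}{4}$)
$O{\left(P,U \right)} = -347 + \frac{P}{4}$ ($O{\left(P,U \right)} = \frac{1}{2} + \frac{P - 1390}{4} = \frac{1}{2} + \frac{-1390 + P}{4} = \frac{1}{2} + \left(- \frac{695}{2} + \frac{P}{4}\right) = -347 + \frac{P}{4}$)
$\frac{\sqrt{-2594929 + \frac{1}{1841982}}}{O{\left(K{\left(E{\left(8,2 \right)},-28 \right)},w{\left(7 \right)} \right)}} = \frac{\sqrt{-2594929 + \frac{1}{1841982}}}{-347 + \frac{\frac{3}{4} - -7}{4}} = \frac{\sqrt{-2594929 + \frac{1}{1841982}}}{-347 + \frac{\frac{3}{4} + 7}{4}} = \frac{\sqrt{- \frac{4779812509277}{1841982}}}{-347 + \frac{1}{4} \cdot \frac{31}{4}} = \frac{\frac{1}{1841982} i \sqrt{8804328605463067014}}{-347 + \frac{31}{16}} = \frac{\frac{1}{1841982} i \sqrt{8804328605463067014}}{- \frac{5521}{16}} = \frac{i \sqrt{8804328605463067014}}{1841982} \left(- \frac{16}{5521}\right) = - \frac{8 i \sqrt{8804328605463067014}}{5084791311}$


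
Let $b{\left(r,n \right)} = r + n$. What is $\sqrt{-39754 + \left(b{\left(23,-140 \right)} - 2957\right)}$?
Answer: $2 i \sqrt{10707} \approx 206.95 i$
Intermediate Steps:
$b{\left(r,n \right)} = n + r$
$\sqrt{-39754 + \left(b{\left(23,-140 \right)} - 2957\right)} = \sqrt{-39754 + \left(\left(-140 + 23\right) - 2957\right)} = \sqrt{-39754 - 3074} = \sqrt{-42828} = 2 i \sqrt{10707}$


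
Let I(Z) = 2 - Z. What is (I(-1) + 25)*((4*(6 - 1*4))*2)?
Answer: 448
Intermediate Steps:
(I(-1) + 25)*((4*(6 - 1*4))*2) = ((2 - 1*(-1)) + 25)*((4*(6 - 1*4))*2) = ((2 + 1) + 25)*((4*(6 - 4))*2) = (3 + 25)*((4*2)*2) = 28*(8*2) = 28*16 = 448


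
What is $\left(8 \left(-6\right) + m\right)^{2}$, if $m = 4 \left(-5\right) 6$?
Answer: $28224$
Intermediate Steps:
$m = -120$ ($m = \left(-20\right) 6 = -120$)
$\left(8 \left(-6\right) + m\right)^{2} = \left(8 \left(-6\right) - 120\right)^{2} = \left(-48 - 120\right)^{2} = \left(-168\right)^{2} = 28224$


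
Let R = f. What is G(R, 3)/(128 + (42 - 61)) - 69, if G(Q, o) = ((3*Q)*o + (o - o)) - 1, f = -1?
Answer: -7531/109 ≈ -69.092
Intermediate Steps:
R = -1
G(Q, o) = -1 + 3*Q*o (G(Q, o) = (3*Q*o + 0) - 1 = 3*Q*o - 1 = -1 + 3*Q*o)
G(R, 3)/(128 + (42 - 61)) - 69 = (-1 + 3*(-1)*3)/(128 + (42 - 61)) - 69 = (-1 - 9)/(128 - 19) - 69 = -10/109 - 69 = -7531/109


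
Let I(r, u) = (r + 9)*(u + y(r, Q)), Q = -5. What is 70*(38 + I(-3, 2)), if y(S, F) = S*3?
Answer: -280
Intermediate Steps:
y(S, F) = 3*S
I(r, u) = (9 + r)*(u + 3*r) (I(r, u) = (r + 9)*(u + 3*r) = (9 + r)*(u + 3*r))
70*(38 + I(-3, 2)) = 70*(38 + (3*(-3)² + 9*2 + 27*(-3) - 3*2)) = 70*(38 + (3*9 + 18 - 81 - 6)) = 70*(38 + (27 + 18 - 81 - 6)) = 70*(38 - 42) = 70*(-4) = -280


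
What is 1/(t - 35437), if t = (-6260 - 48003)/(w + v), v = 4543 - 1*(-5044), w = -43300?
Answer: -33713/1194633318 ≈ -2.8220e-5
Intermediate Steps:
v = 9587 (v = 4543 + 5044 = 9587)
t = 54263/33713 (t = (-6260 - 48003)/(-43300 + 9587) = -54263/(-33713) = -54263*(-1/33713) = 54263/33713 ≈ 1.6096)
1/(t - 35437) = 1/(54263/33713 - 35437) = 1/(-1194633318/33713) = -33713/1194633318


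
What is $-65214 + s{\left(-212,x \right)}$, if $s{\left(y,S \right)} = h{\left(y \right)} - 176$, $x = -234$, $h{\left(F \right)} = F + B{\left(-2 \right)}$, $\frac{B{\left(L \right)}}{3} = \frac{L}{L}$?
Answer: $-65599$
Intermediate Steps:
$B{\left(L \right)} = 3$ ($B{\left(L \right)} = 3 \frac{L}{L} = 3 \cdot 1 = 3$)
$h{\left(F \right)} = 3 + F$ ($h{\left(F \right)} = F + 3 = 3 + F$)
$s{\left(y,S \right)} = -173 + y$ ($s{\left(y,S \right)} = \left(3 + y\right) - 176 = -173 + y$)
$-65214 + s{\left(-212,x \right)} = -65214 - 385 = -65599$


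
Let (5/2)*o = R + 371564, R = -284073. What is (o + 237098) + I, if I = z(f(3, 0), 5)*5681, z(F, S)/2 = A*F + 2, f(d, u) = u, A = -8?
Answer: 1474092/5 ≈ 2.9482e+5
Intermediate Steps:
z(F, S) = 4 - 16*F (z(F, S) = 2*(-8*F + 2) = 2*(2 - 8*F) = 4 - 16*F)
I = 22724 (I = (4 - 16*0)*5681 = (4 + 0)*5681 = 4*5681 = 22724)
o = 174982/5 (o = 2*(-284073 + 371564)/5 = (⅖)*87491 = 174982/5 ≈ 34996.)
(o + 237098) + I = (174982/5 + 237098) + 22724 = 1360472/5 + 22724 = 1474092/5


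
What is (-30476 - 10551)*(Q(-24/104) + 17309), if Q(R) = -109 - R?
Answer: -9173760281/13 ≈ -7.0567e+8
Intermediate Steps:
(-30476 - 10551)*(Q(-24/104) + 17309) = (-30476 - 10551)*((-109 - (-24)/104) + 17309) = -41027*((-109 - (-24)/104) + 17309) = -41027*((-109 - 1*(-3/13)) + 17309) = -41027*((-109 + 3/13) + 17309) = -41027*(-1414/13 + 17309) = -41027*223603/13 = -9173760281/13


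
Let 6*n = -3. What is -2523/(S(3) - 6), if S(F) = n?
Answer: 5046/13 ≈ 388.15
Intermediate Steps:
n = -½ (n = (⅙)*(-3) = -½ ≈ -0.50000)
S(F) = -½
-2523/(S(3) - 6) = -2523/(-½ - 6) = -2523/(-13/2) = -2/13*(-2523) = 5046/13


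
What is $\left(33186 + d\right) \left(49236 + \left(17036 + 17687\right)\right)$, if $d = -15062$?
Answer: $1521672916$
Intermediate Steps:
$\left(33186 + d\right) \left(49236 + \left(17036 + 17687\right)\right) = \left(33186 - 15062\right) \left(49236 + \left(17036 + 17687\right)\right) = 18124 \left(49236 + 34723\right) = 18124 \cdot 83959 = 1521672916$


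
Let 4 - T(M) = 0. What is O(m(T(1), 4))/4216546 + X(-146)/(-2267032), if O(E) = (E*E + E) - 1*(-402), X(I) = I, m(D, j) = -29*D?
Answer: 7942292365/2389761177868 ≈ 0.0033235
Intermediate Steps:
T(M) = 4 (T(M) = 4 - 1*0 = 4 + 0 = 4)
O(E) = 402 + E + E² (O(E) = (E² + E) + 402 = (E + E²) + 402 = 402 + E + E²)
O(m(T(1), 4))/4216546 + X(-146)/(-2267032) = (402 - 29*4 + (-29*4)²)/4216546 - 146/(-2267032) = (402 - 116 + (-116)²)*(1/4216546) - 146*(-1/2267032) = (402 - 116 + 13456)*(1/4216546) + 73/1133516 = 13742*(1/4216546) + 73/1133516 = 6871/2108273 + 73/1133516 = 7942292365/2389761177868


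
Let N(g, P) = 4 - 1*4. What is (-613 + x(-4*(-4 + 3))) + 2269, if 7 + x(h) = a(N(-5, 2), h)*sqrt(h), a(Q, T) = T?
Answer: 1657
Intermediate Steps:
N(g, P) = 0 (N(g, P) = 4 - 4 = 0)
x(h) = -7 + h**(3/2) (x(h) = -7 + h*sqrt(h) = -7 + h**(3/2))
(-613 + x(-4*(-4 + 3))) + 2269 = (-613 + (-7 + (-4*(-4 + 3))**(3/2))) + 2269 = (-613 + (-7 + (-4*(-1))**(3/2))) + 2269 = (-613 + (-7 + 4**(3/2))) + 2269 = (-613 + (-7 + 8)) + 2269 = (-613 + 1) + 2269 = -612 + 2269 = 1657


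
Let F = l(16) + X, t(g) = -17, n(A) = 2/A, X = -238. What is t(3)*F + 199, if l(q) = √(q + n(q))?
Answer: 4245 - 17*√258/4 ≈ 4176.7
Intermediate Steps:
l(q) = √(q + 2/q)
F = -238 + √258/4 (F = √(16 + 2/16) - 238 = √(16 + 2*(1/16)) - 238 = √(16 + ⅛) - 238 = √(129/8) - 238 = √258/4 - 238 = -238 + √258/4 ≈ -233.98)
t(3)*F + 199 = -17*(-238 + √258/4) + 199 = (4046 - 17*√258/4) + 199 = 4245 - 17*√258/4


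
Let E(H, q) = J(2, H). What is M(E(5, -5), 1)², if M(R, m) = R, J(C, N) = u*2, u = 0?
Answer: 0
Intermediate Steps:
J(C, N) = 0 (J(C, N) = 0*2 = 0)
E(H, q) = 0
M(E(5, -5), 1)² = 0² = 0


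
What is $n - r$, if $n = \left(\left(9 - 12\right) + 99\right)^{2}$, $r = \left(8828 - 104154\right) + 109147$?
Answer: $-4605$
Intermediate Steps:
$r = 13821$ ($r = -95326 + 109147 = 13821$)
$n = 9216$ ($n = \left(\left(9 - 12\right) + 99\right)^{2} = \left(-3 + 99\right)^{2} = 96^{2} = 9216$)
$n - r = 9216 - 13821 = -4605$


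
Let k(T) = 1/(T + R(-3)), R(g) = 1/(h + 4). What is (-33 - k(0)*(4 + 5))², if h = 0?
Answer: 4761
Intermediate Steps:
R(g) = ¼ (R(g) = 1/(0 + 4) = 1/4 = ¼)
k(T) = 1/(¼ + T) (k(T) = 1/(T + ¼) = 1/(¼ + T))
(-33 - k(0)*(4 + 5))² = (-33 - 4/(1 + 4*0)*(4 + 5))² = (-33 - 4/(1 + 0)*9)² = (-33 - 4/1*9)² = (-33 - 4*1*9)² = (-33 - 4*9)² = (-33 - 1*36)² = (-33 - 36)² = (-69)² = 4761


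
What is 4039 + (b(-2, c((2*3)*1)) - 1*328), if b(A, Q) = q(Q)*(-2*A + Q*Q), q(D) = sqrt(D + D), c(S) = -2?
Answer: 3711 + 16*I ≈ 3711.0 + 16.0*I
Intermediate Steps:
q(D) = sqrt(2)*sqrt(D) (q(D) = sqrt(2*D) = sqrt(2)*sqrt(D))
b(A, Q) = sqrt(2)*sqrt(Q)*(Q**2 - 2*A) (b(A, Q) = (sqrt(2)*sqrt(Q))*(-2*A + Q*Q) = (sqrt(2)*sqrt(Q))*(-2*A + Q**2) = (sqrt(2)*sqrt(Q))*(Q**2 - 2*A) = sqrt(2)*sqrt(Q)*(Q**2 - 2*A))
4039 + (b(-2, c((2*3)*1)) - 1*328) = 4039 + (sqrt(2)*sqrt(-2)*((-2)**2 - 2*(-2)) - 1*328) = 4039 + (sqrt(2)*(I*sqrt(2))*(4 + 4) - 328) = 4039 + (sqrt(2)*(I*sqrt(2))*8 - 328) = 4039 + (16*I - 328) = 4039 + (-328 + 16*I) = 3711 + 16*I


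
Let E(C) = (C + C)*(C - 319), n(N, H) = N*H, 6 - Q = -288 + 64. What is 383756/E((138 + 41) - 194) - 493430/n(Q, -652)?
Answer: 1562305459/37564980 ≈ 41.589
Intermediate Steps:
Q = 230 (Q = 6 - (-288 + 64) = 6 - 1*(-224) = 6 + 224 = 230)
n(N, H) = H*N
E(C) = 2*C*(-319 + C) (E(C) = (2*C)*(-319 + C) = 2*C*(-319 + C))
383756/E((138 + 41) - 194) - 493430/n(Q, -652) = 383756/((2*((138 + 41) - 194)*(-319 + ((138 + 41) - 194)))) - 493430/((-652*230)) = 383756/((2*(179 - 194)*(-319 + (179 - 194)))) - 493430/(-149960) = 383756/((2*(-15)*(-319 - 15))) - 493430*(-1/149960) = 383756/((2*(-15)*(-334))) + 49343/14996 = 383756/10020 + 49343/14996 = 383756*(1/10020) + 49343/14996 = 95939/2505 + 49343/14996 = 1562305459/37564980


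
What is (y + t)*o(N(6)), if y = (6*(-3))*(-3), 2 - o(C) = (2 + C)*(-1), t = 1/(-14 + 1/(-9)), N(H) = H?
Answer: 68490/127 ≈ 539.29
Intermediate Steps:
t = -9/127 (t = 1/(-14 - ⅑) = 1/(-127/9) = -9/127 ≈ -0.070866)
o(C) = 4 + C (o(C) = 2 - (2 + C)*(-1) = 2 - (-2 - C) = 2 + (2 + C) = 4 + C)
y = 54 (y = -18*(-3) = 54)
(y + t)*o(N(6)) = (54 - 9/127)*(4 + 6) = (6849/127)*10 = 68490/127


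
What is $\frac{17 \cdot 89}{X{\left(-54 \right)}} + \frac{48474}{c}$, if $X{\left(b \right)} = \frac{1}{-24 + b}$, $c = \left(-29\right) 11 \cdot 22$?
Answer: $- \frac{414135363}{3509} \approx -1.1802 \cdot 10^{5}$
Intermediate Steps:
$c = -7018$ ($c = \left(-319\right) 22 = -7018$)
$\frac{17 \cdot 89}{X{\left(-54 \right)}} + \frac{48474}{c} = \frac{17 \cdot 89}{\frac{1}{-24 - 54}} + \frac{48474}{-7018} = \frac{1513}{\frac{1}{-78}} + 48474 \left(- \frac{1}{7018}\right) = \frac{1513}{- \frac{1}{78}} - \frac{24237}{3509} = 1513 \left(-78\right) - \frac{24237}{3509} = -118014 - \frac{24237}{3509} = - \frac{414135363}{3509}$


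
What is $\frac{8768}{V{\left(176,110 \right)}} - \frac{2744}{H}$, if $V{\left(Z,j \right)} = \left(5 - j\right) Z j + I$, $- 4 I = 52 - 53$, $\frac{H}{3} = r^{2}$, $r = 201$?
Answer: $- \frac{26562841672}{985525712397} \approx -0.026953$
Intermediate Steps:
$H = 121203$ ($H = 3 \cdot 201^{2} = 3 \cdot 40401 = 121203$)
$I = \frac{1}{4}$ ($I = - \frac{52 - 53}{4} = \left(- \frac{1}{4}\right) \left(-1\right) = \frac{1}{4} \approx 0.25$)
$V{\left(Z,j \right)} = \frac{1}{4} + Z j \left(5 - j\right)$ ($V{\left(Z,j \right)} = \left(5 - j\right) Z j + \frac{1}{4} = Z \left(5 - j\right) j + \frac{1}{4} = Z j \left(5 - j\right) + \frac{1}{4} = \frac{1}{4} + Z j \left(5 - j\right)$)
$\frac{8768}{V{\left(176,110 \right)}} - \frac{2744}{H} = \frac{8768}{\frac{1}{4} - 176 \cdot 110^{2} + 5 \cdot 176 \cdot 110} - \frac{2744}{121203} = \frac{8768}{\frac{1}{4} - 176 \cdot 12100 + 96800} - \frac{2744}{121203} = \frac{8768}{\frac{1}{4} - 2129600 + 96800} - \frac{2744}{121203} = \frac{8768}{- \frac{8131199}{4}} - \frac{2744}{121203} = 8768 \left(- \frac{4}{8131199}\right) - \frac{2744}{121203} = - \frac{35072}{8131199} - \frac{2744}{121203} = - \frac{26562841672}{985525712397}$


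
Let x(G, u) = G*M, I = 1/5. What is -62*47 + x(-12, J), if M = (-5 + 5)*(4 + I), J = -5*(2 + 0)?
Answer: -2914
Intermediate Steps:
J = -10 (J = -5*2 = -10)
I = ⅕ ≈ 0.20000
M = 0 (M = (-5 + 5)*(4 + ⅕) = 0*(21/5) = 0)
x(G, u) = 0 (x(G, u) = G*0 = 0)
-62*47 + x(-12, J) = -62*47 + 0 = -2914 + 0 = -2914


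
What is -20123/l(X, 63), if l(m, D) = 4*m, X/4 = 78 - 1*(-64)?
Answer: -20123/2272 ≈ -8.8569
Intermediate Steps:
X = 568 (X = 4*(78 - 1*(-64)) = 4*(78 + 64) = 4*142 = 568)
-20123/l(X, 63) = -20123/(4*568) = -20123/2272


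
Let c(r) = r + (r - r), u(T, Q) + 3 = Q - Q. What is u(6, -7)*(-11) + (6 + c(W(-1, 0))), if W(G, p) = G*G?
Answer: 40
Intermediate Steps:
W(G, p) = G²
u(T, Q) = -3 (u(T, Q) = -3 + (Q - Q) = -3 + 0 = -3)
c(r) = r (c(r) = r + 0 = r)
u(6, -7)*(-11) + (6 + c(W(-1, 0))) = -3*(-11) + (6 + (-1)²) = 33 + (6 + 1) = 33 + 7 = 40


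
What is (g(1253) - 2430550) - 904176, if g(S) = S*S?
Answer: -1764717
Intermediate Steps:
g(S) = S**2
(g(1253) - 2430550) - 904176 = (1253**2 - 2430550) - 904176 = (1570009 - 2430550) - 904176 = -860541 - 904176 = -1764717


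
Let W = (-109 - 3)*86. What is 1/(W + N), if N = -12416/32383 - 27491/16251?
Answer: -526256133/5069991086525 ≈ -0.00010380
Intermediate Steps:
N = -1092013469/526256133 (N = -12416*1/32383 - 27491*1/16251 = -12416/32383 - 27491/16251 = -1092013469/526256133 ≈ -2.0751)
W = -9632 (W = -112*86 = -9632)
1/(W + N) = 1/(-9632 - 1092013469/526256133) = 1/(-5069991086525/526256133) = -526256133/5069991086525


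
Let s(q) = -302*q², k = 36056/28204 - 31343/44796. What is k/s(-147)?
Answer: -26113093/294464892179304 ≈ -8.8680e-8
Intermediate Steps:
k = 182791651/315856596 (k = 36056*(1/28204) - 31343*1/44796 = 9014/7051 - 31343/44796 = 182791651/315856596 ≈ 0.57872)
k/s(-147) = 182791651/(315856596*((-302*(-147)²))) = 182791651/(315856596*((-302*21609))) = (182791651/315856596)/(-6525918) = (182791651/315856596)*(-1/6525918) = -26113093/294464892179304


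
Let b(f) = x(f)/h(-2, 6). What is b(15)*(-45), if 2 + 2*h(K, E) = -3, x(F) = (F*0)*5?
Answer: 0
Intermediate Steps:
x(F) = 0 (x(F) = 0*5 = 0)
h(K, E) = -5/2 (h(K, E) = -1 + (½)*(-3) = -1 - 3/2 = -5/2)
b(f) = 0 (b(f) = 0/(-5/2) = 0*(-⅖) = 0)
b(15)*(-45) = 0*(-45) = 0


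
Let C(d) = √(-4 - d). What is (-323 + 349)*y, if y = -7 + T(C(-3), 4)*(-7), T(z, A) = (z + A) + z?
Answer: -910 - 364*I ≈ -910.0 - 364.0*I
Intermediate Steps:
T(z, A) = A + 2*z (T(z, A) = (A + z) + z = A + 2*z)
y = -35 - 14*I (y = -7 + (4 + 2*√(-4 - 1*(-3)))*(-7) = -7 + (4 + 2*√(-4 + 3))*(-7) = -7 + (4 + 2*√(-1))*(-7) = -7 + (4 + 2*I)*(-7) = -7 + (-28 - 14*I) = -35 - 14*I ≈ -35.0 - 14.0*I)
(-323 + 349)*y = (-323 + 349)*(-35 - 14*I) = 26*(-35 - 14*I) = -910 - 364*I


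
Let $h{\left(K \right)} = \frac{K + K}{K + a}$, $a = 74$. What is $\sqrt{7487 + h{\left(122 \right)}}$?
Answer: $\frac{2 \sqrt{91731}}{7} \approx 86.535$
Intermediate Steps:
$h{\left(K \right)} = \frac{2 K}{74 + K}$ ($h{\left(K \right)} = \frac{K + K}{K + 74} = \frac{2 K}{74 + K}$)
$\sqrt{7487 + h{\left(122 \right)}} = \sqrt{7487 + 2 \cdot 122 \frac{1}{74 + 122}} = \sqrt{7487 + 2 \cdot 122 \cdot \frac{1}{196}} = \sqrt{7487 + \frac{61}{49}} = \sqrt{\frac{366924}{49}} = \frac{2 \sqrt{91731}}{7}$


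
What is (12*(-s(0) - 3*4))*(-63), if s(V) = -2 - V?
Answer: 7560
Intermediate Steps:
(12*(-s(0) - 3*4))*(-63) = (12*(-(-2 - 1*0) - 3*4))*(-63) = (12*(-(-2 + 0) - 12))*(-63) = (12*(-1*(-2) - 12))*(-63) = (12*(2 - 12))*(-63) = (12*(-10))*(-63) = -120*(-63) = 7560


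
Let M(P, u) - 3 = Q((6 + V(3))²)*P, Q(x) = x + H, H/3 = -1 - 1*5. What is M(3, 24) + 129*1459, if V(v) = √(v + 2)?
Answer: 188283 + 36*√5 ≈ 1.8836e+5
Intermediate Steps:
V(v) = √(2 + v)
H = -18 (H = 3*(-1 - 1*5) = 3*(-1 - 5) = 3*(-6) = -18)
Q(x) = -18 + x (Q(x) = x - 18 = -18 + x)
M(P, u) = 3 + P*(-18 + (6 + √5)²) (M(P, u) = 3 + (-18 + (6 + √(2 + 3))²)*P = 3 + (-18 + (6 + √5)²)*P = 3 + P*(-18 + (6 + √5)²))
M(3, 24) + 129*1459 = (3 - 1*3*(18 - (6 + √5)²)) + 129*1459 = (3 + (-54 + 3*(6 + √5)²)) + 188211 = (-51 + 3*(6 + √5)²) + 188211 = 188160 + 3*(6 + √5)²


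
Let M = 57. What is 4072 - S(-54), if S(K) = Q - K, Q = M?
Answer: 3961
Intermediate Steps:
Q = 57
S(K) = 57 - K
4072 - S(-54) = 4072 - (57 - 1*(-54)) = 4072 - (57 + 54) = 4072 - 1*111 = 4072 - 111 = 3961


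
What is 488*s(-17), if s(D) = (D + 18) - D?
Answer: 8784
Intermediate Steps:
s(D) = 18 (s(D) = (18 + D) - D = 18)
488*s(-17) = 488*18 = 8784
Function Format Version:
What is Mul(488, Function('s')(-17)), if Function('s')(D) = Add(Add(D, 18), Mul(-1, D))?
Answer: 8784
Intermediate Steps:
Function('s')(D) = 18 (Function('s')(D) = Add(Add(18, D), Mul(-1, D)) = 18)
Mul(488, Function('s')(-17)) = Mul(488, 18) = 8784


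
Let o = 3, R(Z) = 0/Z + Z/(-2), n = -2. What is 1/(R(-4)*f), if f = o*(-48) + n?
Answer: -1/292 ≈ -0.0034247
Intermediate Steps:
R(Z) = -Z/2 (R(Z) = 0 + Z*(-½) = 0 - Z/2 = -Z/2)
f = -146 (f = 3*(-48) - 2 = -144 - 2 = -146)
1/(R(-4)*f) = 1/(-½*(-4)*(-146)) = 1/(2*(-146)) = 1/(-292) = -1/292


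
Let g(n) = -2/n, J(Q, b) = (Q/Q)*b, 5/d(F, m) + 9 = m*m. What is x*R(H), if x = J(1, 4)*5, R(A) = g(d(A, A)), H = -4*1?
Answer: -56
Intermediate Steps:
d(F, m) = 5/(-9 + m**2) (d(F, m) = 5/(-9 + m*m) = 5/(-9 + m**2))
H = -4
J(Q, b) = b (J(Q, b) = 1*b = b)
R(A) = 18/5 - 2*A**2/5 (R(A) = -(-18/5 + 2*A**2/5) = -2*(-9/5 + A**2/5) = 18/5 - 2*A**2/5)
x = 20 (x = 4*5 = 20)
x*R(H) = 20*(18/5 - 2/5*(-4)**2) = 20*(18/5 - 2/5*16) = 20*(18/5 - 32/5) = 20*(-14/5) = -56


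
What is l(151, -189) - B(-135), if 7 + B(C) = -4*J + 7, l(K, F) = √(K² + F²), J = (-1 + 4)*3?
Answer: 36 + √58522 ≈ 277.91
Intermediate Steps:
J = 9 (J = 3*3 = 9)
l(K, F) = √(F² + K²)
B(C) = -36 (B(C) = -7 + (-4*9 + 7) = -7 + (-36 + 7) = -7 - 29 = -36)
l(151, -189) - B(-135) = √((-189)² + 151²) - 1*(-36) = √(35721 + 22801) + 36 = √58522 + 36 = 36 + √58522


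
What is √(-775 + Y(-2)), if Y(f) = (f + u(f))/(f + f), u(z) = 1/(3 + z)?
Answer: I*√3099/2 ≈ 27.834*I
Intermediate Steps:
Y(f) = (f + 1/(3 + f))/(2*f) (Y(f) = (f + 1/(3 + f))/(f + f) = (f + 1/(3 + f))/((2*f)) = (f + 1/(3 + f))*(1/(2*f)) = (f + 1/(3 + f))/(2*f))
√(-775 + Y(-2)) = √(-775 + (½)*(1 - 2*(3 - 2))/(-2*(3 - 2))) = √(-775 + (½)*(-½)*(1 - 2*1)/1) = √(-775 + (½)*(-½)*1*(1 - 2)) = √(-775 + (½)*(-½)*1*(-1)) = √(-775 + ¼) = √(-3099/4) = I*√3099/2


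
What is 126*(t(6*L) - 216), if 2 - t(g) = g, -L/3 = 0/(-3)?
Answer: -26964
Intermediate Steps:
L = 0 (L = -0/(-3) = -0*(-1)/3 = -3*0 = 0)
t(g) = 2 - g
126*(t(6*L) - 216) = 126*((2 - 6*0) - 216) = 126*((2 - 1*0) - 216) = 126*((2 + 0) - 216) = 126*(2 - 216) = 126*(-214) = -26964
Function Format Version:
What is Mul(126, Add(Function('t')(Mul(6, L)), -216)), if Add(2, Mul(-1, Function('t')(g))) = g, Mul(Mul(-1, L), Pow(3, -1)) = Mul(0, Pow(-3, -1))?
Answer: -26964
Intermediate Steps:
L = 0 (L = Mul(-3, Mul(0, Pow(-3, -1))) = Mul(-3, Mul(0, Rational(-1, 3))) = Mul(-3, 0) = 0)
Function('t')(g) = Add(2, Mul(-1, g))
Mul(126, Add(Function('t')(Mul(6, L)), -216)) = Mul(126, Add(Add(2, Mul(-1, Mul(6, 0))), -216)) = Mul(126, Add(Add(2, Mul(-1, 0)), -216)) = Mul(126, Add(Add(2, 0), -216)) = Mul(126, Add(2, -216)) = Mul(126, -214) = -26964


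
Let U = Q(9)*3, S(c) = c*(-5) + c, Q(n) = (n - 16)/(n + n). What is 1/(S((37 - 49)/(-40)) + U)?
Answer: -30/71 ≈ -0.42254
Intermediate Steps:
Q(n) = (-16 + n)/(2*n) (Q(n) = (-16 + n)/((2*n)) = (-16 + n)*(1/(2*n)) = (-16 + n)/(2*n))
S(c) = -4*c (S(c) = -5*c + c = -4*c)
U = -7/6 (U = ((½)*(-16 + 9)/9)*3 = ((½)*(⅑)*(-7))*3 = -7/18*3 = -7/6 ≈ -1.1667)
1/(S((37 - 49)/(-40)) + U) = 1/(-4*(37 - 49)/(-40) - 7/6) = 1/(-(-48)*(-1)/40 - 7/6) = 1/(-4*3/10 - 7/6) = 1/(-6/5 - 7/6) = 1/(-71/30) = -30/71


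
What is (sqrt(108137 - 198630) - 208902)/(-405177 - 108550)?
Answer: 208902/513727 - I*sqrt(90493)/513727 ≈ 0.40664 - 0.00058557*I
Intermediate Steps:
(sqrt(108137 - 198630) - 208902)/(-405177 - 108550) = (sqrt(-90493) - 208902)/(-513727) = (I*sqrt(90493) - 208902)*(-1/513727) = (-208902 + I*sqrt(90493))*(-1/513727) = 208902/513727 - I*sqrt(90493)/513727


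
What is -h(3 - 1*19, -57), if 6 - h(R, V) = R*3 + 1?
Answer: -53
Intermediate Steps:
h(R, V) = 5 - 3*R (h(R, V) = 6 - (R*3 + 1) = 6 - (3*R + 1) = 6 - (1 + 3*R) = 6 + (-1 - 3*R) = 5 - 3*R)
-h(3 - 1*19, -57) = -(5 - 3*(3 - 1*19)) = -(5 - 3*(3 - 19)) = -(5 - 3*(-16)) = -(5 + 48) = -1*53 = -53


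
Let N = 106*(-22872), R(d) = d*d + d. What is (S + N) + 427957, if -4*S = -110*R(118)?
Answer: -1610320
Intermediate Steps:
R(d) = d + d² (R(d) = d² + d = d + d²)
N = -2424432
S = 386155 (S = -(-55)*118*(1 + 118)/2 = -(-55)*118*119/2 = -(-55)*14042/2 = -¼*(-1544620) = 386155)
(S + N) + 427957 = (386155 - 2424432) + 427957 = -2038277 + 427957 = -1610320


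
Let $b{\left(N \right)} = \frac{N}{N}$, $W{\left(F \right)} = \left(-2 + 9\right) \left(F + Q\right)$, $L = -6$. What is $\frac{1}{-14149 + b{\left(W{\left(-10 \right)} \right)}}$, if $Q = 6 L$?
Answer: $- \frac{1}{14148} \approx -7.0681 \cdot 10^{-5}$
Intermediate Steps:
$Q = -36$ ($Q = 6 \left(-6\right) = -36$)
$W{\left(F \right)} = -252 + 7 F$ ($W{\left(F \right)} = \left(-2 + 9\right) \left(F - 36\right) = 7 \left(-36 + F\right) = -252 + 7 F$)
$b{\left(N \right)} = 1$
$\frac{1}{-14149 + b{\left(W{\left(-10 \right)} \right)}} = \frac{1}{-14149 + 1} = \frac{1}{-14148} = - \frac{1}{14148}$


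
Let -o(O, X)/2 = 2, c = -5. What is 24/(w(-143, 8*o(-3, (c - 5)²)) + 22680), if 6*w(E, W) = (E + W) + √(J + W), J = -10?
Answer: 2795760/2638595581 - 144*I*√42/18470169067 ≈ 0.0010596 - 5.0526e-8*I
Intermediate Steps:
o(O, X) = -4 (o(O, X) = -2*2 = -4)
w(E, W) = E/6 + W/6 + √(-10 + W)/6 (w(E, W) = ((E + W) + √(-10 + W))/6 = (E + W + √(-10 + W))/6 = E/6 + W/6 + √(-10 + W)/6)
24/(w(-143, 8*o(-3, (c - 5)²)) + 22680) = 24/(((⅙)*(-143) + (8*(-4))/6 + √(-10 + 8*(-4))/6) + 22680) = 24/((-143/6 + (⅙)*(-32) + √(-10 - 32)/6) + 22680) = 24/((-143/6 - 16/3 + √(-42)/6) + 22680) = 24/((-143/6 - 16/3 + (I*√42)/6) + 22680) = 24/((-143/6 - 16/3 + I*√42/6) + 22680) = 24/((-175/6 + I*√42/6) + 22680) = 24/(135905/6 + I*√42/6)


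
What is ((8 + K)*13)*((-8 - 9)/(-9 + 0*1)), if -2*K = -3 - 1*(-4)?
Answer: 1105/6 ≈ 184.17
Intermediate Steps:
K = -1/2 (K = -(-3 - 1*(-4))/2 = -(-3 + 4)/2 = -1/2*1 = -1/2 ≈ -0.50000)
((8 + K)*13)*((-8 - 9)/(-9 + 0*1)) = ((8 - 1/2)*13)*((-8 - 9)/(-9 + 0*1)) = ((15/2)*13)*(-17/(-9 + 0)) = 195*(-17/(-9))/2 = 195*(-17*(-1/9))/2 = (195/2)*(17/9) = 1105/6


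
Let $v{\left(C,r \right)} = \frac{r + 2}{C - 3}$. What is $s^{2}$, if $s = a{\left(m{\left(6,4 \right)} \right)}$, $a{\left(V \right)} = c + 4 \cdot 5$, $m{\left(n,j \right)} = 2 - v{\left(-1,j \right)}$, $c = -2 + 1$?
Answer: $361$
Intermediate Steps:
$c = -1$
$v{\left(C,r \right)} = \frac{2 + r}{-3 + C}$
$m{\left(n,j \right)} = \frac{5}{2} + \frac{j}{4}$ ($m{\left(n,j \right)} = 2 - \frac{2 + j}{-3 - 1} = 2 - \frac{2 + j}{-4} = 2 - - \frac{2 + j}{4} = 2 - \left(- \frac{1}{2} - \frac{j}{4}\right) = 2 + \left(\frac{1}{2} + \frac{j}{4}\right) = \frac{5}{2} + \frac{j}{4}$)
$a{\left(V \right)} = 19$ ($a{\left(V \right)} = -1 + 4 \cdot 5 = -1 + 20 = 19$)
$s = 19$
$s^{2} = 19^{2} = 361$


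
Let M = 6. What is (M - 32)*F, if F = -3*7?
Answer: 546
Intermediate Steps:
F = -21
(M - 32)*F = (6 - 32)*(-21) = -26*(-21) = 546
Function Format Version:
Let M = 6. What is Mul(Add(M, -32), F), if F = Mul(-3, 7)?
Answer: 546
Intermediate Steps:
F = -21
Mul(Add(M, -32), F) = Mul(Add(6, -32), -21) = Mul(-26, -21) = 546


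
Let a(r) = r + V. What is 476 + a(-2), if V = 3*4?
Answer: 486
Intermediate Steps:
V = 12
a(r) = 12 + r (a(r) = r + 12 = 12 + r)
476 + a(-2) = 476 + (12 - 2) = 476 + 10 = 486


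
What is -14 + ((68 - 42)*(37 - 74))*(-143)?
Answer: 137552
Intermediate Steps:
-14 + ((68 - 42)*(37 - 74))*(-143) = -14 + (26*(-37))*(-143) = -14 - 962*(-143) = -14 + 137566 = 137552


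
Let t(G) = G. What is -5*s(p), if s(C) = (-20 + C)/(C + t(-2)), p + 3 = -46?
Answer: -115/17 ≈ -6.7647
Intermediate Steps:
p = -49 (p = -3 - 46 = -49)
s(C) = (-20 + C)/(-2 + C) (s(C) = (-20 + C)/(C - 2) = (-20 + C)/(-2 + C))
-5*s(p) = -5*(-20 - 49)/(-2 - 49) = -5*(-69)/(-51) = -(-5)*(-69)/51 = -5*23/17 = -115/17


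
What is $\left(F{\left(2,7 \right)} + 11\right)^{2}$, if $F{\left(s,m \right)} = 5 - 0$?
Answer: $256$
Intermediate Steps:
$F{\left(s,m \right)} = 5$ ($F{\left(s,m \right)} = 5 + 0 = 5$)
$\left(F{\left(2,7 \right)} + 11\right)^{2} = \left(5 + 11\right)^{2} = 16^{2} = 256$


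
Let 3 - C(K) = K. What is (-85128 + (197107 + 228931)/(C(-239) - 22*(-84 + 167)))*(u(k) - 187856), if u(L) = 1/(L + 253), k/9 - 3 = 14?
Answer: 5158443856656325/321552 ≈ 1.6042e+10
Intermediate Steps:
k = 153 (k = 27 + 9*14 = 27 + 126 = 153)
C(K) = 3 - K
u(L) = 1/(253 + L)
(-85128 + (197107 + 228931)/(C(-239) - 22*(-84 + 167)))*(u(k) - 187856) = (-85128 + (197107 + 228931)/((3 - 1*(-239)) - 22*(-84 + 167)))*(1/(253 + 153) - 187856) = (-85128 + 426038/((3 + 239) - 22*83))*(1/406 - 187856) = (-85128 + 426038/(242 - 1826))*(1/406 - 187856) = (-85128 + 426038/(-1584))*(-76269535/406) = (-85128 + 426038*(-1/1584))*(-76269535/406) = (-85128 - 213019/792)*(-76269535/406) = -67634395/792*(-76269535/406) = 5158443856656325/321552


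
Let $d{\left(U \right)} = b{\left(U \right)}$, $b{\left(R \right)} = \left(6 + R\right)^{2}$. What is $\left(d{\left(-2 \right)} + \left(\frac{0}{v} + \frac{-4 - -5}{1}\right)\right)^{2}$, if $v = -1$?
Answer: $289$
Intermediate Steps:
$d{\left(U \right)} = \left(6 + U\right)^{2}$
$\left(d{\left(-2 \right)} + \left(\frac{0}{v} + \frac{-4 - -5}{1}\right)\right)^{2} = \left(\left(6 - 2\right)^{2} + \left(\frac{0}{-1} + \frac{-4 - -5}{1}\right)\right)^{2} = \left(4^{2} + \left(0 \left(-1\right) + \left(-4 + 5\right) 1\right)\right)^{2} = \left(16 + \left(0 + 1 \cdot 1\right)\right)^{2} = \left(16 + \left(0 + 1\right)\right)^{2} = \left(16 + 1\right)^{2} = 17^{2} = 289$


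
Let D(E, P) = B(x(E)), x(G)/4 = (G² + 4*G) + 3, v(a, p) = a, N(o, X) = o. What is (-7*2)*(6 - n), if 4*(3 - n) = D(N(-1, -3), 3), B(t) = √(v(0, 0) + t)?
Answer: -42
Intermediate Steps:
x(G) = 12 + 4*G² + 16*G (x(G) = 4*((G² + 4*G) + 3) = 4*(3 + G² + 4*G) = 12 + 4*G² + 16*G)
B(t) = √t (B(t) = √(0 + t) = √t)
D(E, P) = √(12 + 4*E² + 16*E)
n = 3 (n = 3 - √(3 + (-1)² + 4*(-1))/2 = 3 - √(3 + 1 - 4)/2 = 3 - √0/2 = 3 - 0/2 = 3 - ¼*0 = 3 + 0 = 3)
(-7*2)*(6 - n) = (-7*2)*(6 - 1*3) = -14*(6 - 3) = -14*3 = -42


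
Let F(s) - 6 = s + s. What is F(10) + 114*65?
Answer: 7436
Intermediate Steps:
F(s) = 6 + 2*s (F(s) = 6 + (s + s) = 6 + 2*s)
F(10) + 114*65 = (6 + 2*10) + 114*65 = (6 + 20) + 7410 = 26 + 7410 = 7436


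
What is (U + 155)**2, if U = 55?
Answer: 44100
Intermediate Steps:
(U + 155)**2 = (55 + 155)**2 = 210**2 = 44100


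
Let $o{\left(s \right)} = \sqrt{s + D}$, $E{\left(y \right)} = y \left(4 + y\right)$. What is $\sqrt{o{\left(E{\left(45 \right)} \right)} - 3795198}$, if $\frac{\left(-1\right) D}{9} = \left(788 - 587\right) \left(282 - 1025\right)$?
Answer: $\sqrt{-3795198 + 6 \sqrt{37397}} \approx 1947.8 i$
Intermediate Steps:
$D = 1344087$ ($D = - 9 \left(788 - 587\right) \left(282 - 1025\right) = - 9 \cdot 201 \left(-743\right) = \left(-9\right) \left(-149343\right) = 1344087$)
$o{\left(s \right)} = \sqrt{1344087 + s}$ ($o{\left(s \right)} = \sqrt{s + 1344087} = \sqrt{1344087 + s}$)
$\sqrt{o{\left(E{\left(45 \right)} \right)} - 3795198} = \sqrt{\sqrt{1344087 + 45 \left(4 + 45\right)} - 3795198} = \sqrt{\sqrt{1344087 + 45 \cdot 49} - 3795198} = \sqrt{\sqrt{1344087 + 2205} - 3795198} = \sqrt{\sqrt{1346292} - 3795198} = \sqrt{6 \sqrt{37397} - 3795198} = \sqrt{-3795198 + 6 \sqrt{37397}}$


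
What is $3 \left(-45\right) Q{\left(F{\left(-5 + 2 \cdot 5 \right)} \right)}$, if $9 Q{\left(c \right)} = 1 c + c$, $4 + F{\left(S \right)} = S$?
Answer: $-30$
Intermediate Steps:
$F{\left(S \right)} = -4 + S$
$Q{\left(c \right)} = \frac{2 c}{9}$ ($Q{\left(c \right)} = \frac{1 c + c}{9} = \frac{c + c}{9} = \frac{2 c}{9}$)
$3 \left(-45\right) Q{\left(F{\left(-5 + 2 \cdot 5 \right)} \right)} = 3 \left(-45\right) \frac{2 \left(-4 + \left(-5 + 2 \cdot 5\right)\right)}{9} = - 135 \frac{2 \left(-4 + \left(-5 + 10\right)\right)}{9} = - 135 \frac{2 \left(-4 + 5\right)}{9} = - 135 \cdot \frac{2}{9} \cdot 1 = \left(-135\right) \frac{2}{9} = -30$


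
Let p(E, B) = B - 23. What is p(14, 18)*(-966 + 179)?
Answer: 3935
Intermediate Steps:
p(E, B) = -23 + B
p(14, 18)*(-966 + 179) = (-23 + 18)*(-966 + 179) = -5*(-787) = 3935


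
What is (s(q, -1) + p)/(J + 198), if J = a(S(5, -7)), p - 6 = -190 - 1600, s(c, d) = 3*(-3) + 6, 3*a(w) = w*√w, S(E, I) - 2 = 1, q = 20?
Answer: -117942/13067 + 1787*√3/39201 ≈ -8.9470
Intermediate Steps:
S(E, I) = 3 (S(E, I) = 2 + 1 = 3)
a(w) = w^(3/2)/3 (a(w) = (w*√w)/3 = w^(3/2)/3)
s(c, d) = -3 (s(c, d) = -9 + 6 = -3)
p = -1784 (p = 6 + (-190 - 1600) = 6 - 1790 = -1784)
J = √3 (J = 3^(3/2)/3 = (3*√3)/3 = √3 ≈ 1.7320)
(s(q, -1) + p)/(J + 198) = (-3 - 1784)/(√3 + 198) = -1787/(198 + √3)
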